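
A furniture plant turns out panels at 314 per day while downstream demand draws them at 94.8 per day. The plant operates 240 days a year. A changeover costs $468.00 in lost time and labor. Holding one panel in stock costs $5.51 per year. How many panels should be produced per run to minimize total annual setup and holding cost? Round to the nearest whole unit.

Q* ≈ 2,353 panels

Annual demand D = 94.8 × 240 = 22,752.
Production build-up factor (1 − d/p) = 1 − 94.8/314 = 0.6981.
Q* = √(2DS / (H(1 − d/p))) = √(2 × 22,752 × 468 / (5.51 × 0.6981)).
= √(21,295,872 / 3.8465) ≈ 2352.970.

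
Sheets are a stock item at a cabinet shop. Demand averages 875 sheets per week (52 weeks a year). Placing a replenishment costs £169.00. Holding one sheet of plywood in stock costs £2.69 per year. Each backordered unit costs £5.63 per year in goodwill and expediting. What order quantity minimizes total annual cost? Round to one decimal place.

Annual demand D = 875 × 52 = 45,500.
With planned backorders, Q* = √(2DS/H) · √((H+B)/B).
√(2DS/H) = √(2 × 45,500 × 169 / 2.69) = 2391.046.
√((H+B)/B) = √((2.69+5.63)/5.63) = 1.2156.
Q* ≈ 2906.668.

Q* ≈ 2,906.7 sheets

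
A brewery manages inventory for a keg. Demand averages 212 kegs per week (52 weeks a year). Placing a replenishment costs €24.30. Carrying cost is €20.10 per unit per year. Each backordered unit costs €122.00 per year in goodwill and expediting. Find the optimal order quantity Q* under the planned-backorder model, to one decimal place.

Q* ≈ 176.2 kegs

Annual demand D = 212 × 52 = 11,024.
With planned backorders, Q* = √(2DS/H) · √((H+B)/B).
√(2DS/H) = √(2 × 11,024 × 24.3 / 20.1) = 163.264.
√((H+B)/B) = √((20.1+122)/122) = 1.0792.
Q* ≈ 176.200.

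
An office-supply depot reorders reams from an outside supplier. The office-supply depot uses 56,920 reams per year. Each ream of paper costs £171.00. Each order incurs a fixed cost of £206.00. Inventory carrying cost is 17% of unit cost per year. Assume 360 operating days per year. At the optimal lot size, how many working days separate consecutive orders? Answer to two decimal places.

Holding cost H = 0.17 × £171.00 = £29.0700 per unit per year.
Q* = √(2DS/H) = √(2 × 56,920 × 206 / 29.07) ≈ 898.17.
Cycle time = Q*/D × 360 = 898.17 / 56,920 × 360 ≈ 5.681 days.

T ≈ 5.68 days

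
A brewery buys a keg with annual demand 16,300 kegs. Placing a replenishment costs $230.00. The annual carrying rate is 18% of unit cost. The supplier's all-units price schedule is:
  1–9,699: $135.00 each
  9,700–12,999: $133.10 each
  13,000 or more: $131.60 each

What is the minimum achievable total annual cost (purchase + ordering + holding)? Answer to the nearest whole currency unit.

Holding cost per unit per year at price C is H = 0.18·C.
Candidates are each tier's EOQ (if it falls in that tier) and each price-break quantity.
EOQ at $135.00 = 555.5 (feasible in tier 1): TC = 16,300×$135.00 + (16,300/555.5)×230 + (555.5/2)×0.18×$135.00 = $2,213,998.20.
EOQ at $133.10 = 559.4 < 9700, so use break Q=9700: TC = 16,300×$133.10 + (16,300/9700.0)×230 + (9700.0/2)×0.18×$133.10 = $2,286,112.79.
EOQ at $131.60 = 562.6 < 13000, so use break Q=13000: TC = 16,300×$131.60 + (16,300/13000.0)×230 + (13000.0/2)×0.18×$131.60 = $2,299,340.38.
Lowest total cost among the candidates is at Q = 555.5.

TC* ≈ $2,213,998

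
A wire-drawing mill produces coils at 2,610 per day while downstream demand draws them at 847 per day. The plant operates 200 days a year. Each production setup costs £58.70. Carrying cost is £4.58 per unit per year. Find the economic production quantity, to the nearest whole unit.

Annual demand D = 847 × 200 = 169,400.
Production build-up factor (1 − d/p) = 1 − 847/2,610 = 0.6755.
Q* = √(2DS / (H(1 − d/p))) = √(2 × 169,400 × 58.7 / (4.58 × 0.6755)).
= √(19,887,560 / 3.0937) ≈ 2535.433.

Q* ≈ 2,535 coils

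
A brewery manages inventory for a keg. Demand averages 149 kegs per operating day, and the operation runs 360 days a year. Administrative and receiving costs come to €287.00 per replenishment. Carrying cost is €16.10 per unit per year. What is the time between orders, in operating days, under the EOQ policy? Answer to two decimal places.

Annual demand D = 149 × 360 = 53,640.
Q* = √(2DS/H) = √(2 × 53,640 × 287 / 16.1) ≈ 1382.89.
Cycle time = Q*/D × 360 = 1382.89 / 53,640 × 360 ≈ 9.281 days.

T ≈ 9.28 days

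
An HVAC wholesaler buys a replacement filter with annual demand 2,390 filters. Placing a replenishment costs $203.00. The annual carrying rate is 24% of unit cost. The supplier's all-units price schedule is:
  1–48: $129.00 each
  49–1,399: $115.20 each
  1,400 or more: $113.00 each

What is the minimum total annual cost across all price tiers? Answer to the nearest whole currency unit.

TC* ≈ $280,508

Holding cost per unit per year at price C is H = 0.24·C.
Candidates are each tier's EOQ (if it falls in that tier) and each price-break quantity.
Tier 1 ($129.00): EOQ = 177.0 exceeds tier's upper bound 48, so this tier is dominated.
EOQ at $115.20 = 187.3 (feasible in tier 2): TC = 2,390×$115.20 + (2,390/187.3)×203 + (187.3/2)×0.24×$115.20 = $280,507.57.
EOQ at $113.00 = 189.2 < 1400, so use break Q=1400: TC = 2,390×$113.00 + (2,390/1400.0)×203 + (1400.0/2)×0.24×$113.00 = $289,400.55.
Lowest total cost among the candidates is at Q = 187.3.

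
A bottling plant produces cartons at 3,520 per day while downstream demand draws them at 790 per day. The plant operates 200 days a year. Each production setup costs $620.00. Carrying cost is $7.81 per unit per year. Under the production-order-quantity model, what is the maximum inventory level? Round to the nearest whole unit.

I_max ≈ 4,411 cartons

Annual demand D = 790 × 200 = 158,000.
Production build-up factor (1 − d/p) = 1 − 790/3,520 = 0.7756.
Q* = √(2DS / (H(1 − d/p))) = √(2 × 158,000 × 620 / (7.81 × 0.7756)).
= √(195,920,000 / 6.0572) ≈ 5687.270.
Maximum inventory = Q*(1 − d/p) = 5687.270 × 0.7756 ≈ 4410.866.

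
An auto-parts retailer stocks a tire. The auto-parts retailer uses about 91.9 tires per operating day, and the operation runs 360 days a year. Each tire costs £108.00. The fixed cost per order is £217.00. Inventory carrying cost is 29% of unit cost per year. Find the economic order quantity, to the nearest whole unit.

Annual demand D = 91.9 × 360 = 33,084.
Holding cost H = 0.29 × £108.00 = £31.3200 per unit per year.
EOQ = √(2DS / H) = √(2 × 33,084 × 217 / 31.32).
= √(14,358,456 / 31.32) = √458,443.6782 ≈ 677.085.

Q* ≈ 677 tires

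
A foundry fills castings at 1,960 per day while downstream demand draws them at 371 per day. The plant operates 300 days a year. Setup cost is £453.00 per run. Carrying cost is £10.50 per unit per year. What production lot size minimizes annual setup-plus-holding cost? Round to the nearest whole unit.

Annual demand D = 371 × 300 = 111,300.
Production build-up factor (1 − d/p) = 1 − 371/1,960 = 0.8107.
Q* = √(2DS / (H(1 − d/p))) = √(2 × 111,300 × 453 / (10.5 × 0.8107)).
= √(100,837,800 / 8.5125) ≈ 3441.780.

Q* ≈ 3,442 castings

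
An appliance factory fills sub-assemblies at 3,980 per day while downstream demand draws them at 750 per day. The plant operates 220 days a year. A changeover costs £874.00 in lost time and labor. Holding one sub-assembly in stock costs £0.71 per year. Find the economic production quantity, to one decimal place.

Annual demand D = 750 × 220 = 165,000.
Production build-up factor (1 − d/p) = 1 − 750/3,980 = 0.8116.
Q* = √(2DS / (H(1 − d/p))) = √(2 × 165,000 × 874 / (0.71 × 0.8116)).
= √(288,420,000 / 0.5762) ≈ 22372.978.

Q* ≈ 22,373.0 sub-assemblies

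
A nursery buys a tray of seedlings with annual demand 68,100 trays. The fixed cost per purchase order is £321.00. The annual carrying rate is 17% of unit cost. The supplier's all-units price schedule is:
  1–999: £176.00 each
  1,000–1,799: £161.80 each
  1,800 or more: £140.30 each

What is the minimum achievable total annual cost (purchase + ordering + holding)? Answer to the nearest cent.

TC* ≈ £9,588,040.40

Holding cost per unit per year at price C is H = 0.17·C.
For each price level, check whether its EOQ is feasible; otherwise the best quantity at that price is the breakpoint.
Tier 1 (£176.00): EOQ = 1208.8 exceeds tier's upper bound 999, so this tier is dominated.
EOQ at £161.80 = 1260.7 (feasible in tier 2): TC = 68,100×£161.80 + (68,100/1260.7)×321 + (1260.7/2)×0.17×£161.80 = £11,053,258.06.
EOQ at £140.30 = 1353.9 < 1800, so use break Q=1800: TC = 68,100×£140.30 + (68,100/1800.0)×321 + (1800.0/2)×0.17×£140.30 = £9,588,040.40.
Lowest total cost among the candidates is at Q = 1800.0.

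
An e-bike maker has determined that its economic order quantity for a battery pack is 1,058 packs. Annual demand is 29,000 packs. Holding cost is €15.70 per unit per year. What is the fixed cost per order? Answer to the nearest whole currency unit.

S ≈ €303

The basic EOQ model gives Q* = √(2DS/H); rearrange for the unknown.
From Q* = √(2DS/H): S = Q*²H / (2D) = 1,058² × 15.7 / (2 × 29,000) = 303.0003.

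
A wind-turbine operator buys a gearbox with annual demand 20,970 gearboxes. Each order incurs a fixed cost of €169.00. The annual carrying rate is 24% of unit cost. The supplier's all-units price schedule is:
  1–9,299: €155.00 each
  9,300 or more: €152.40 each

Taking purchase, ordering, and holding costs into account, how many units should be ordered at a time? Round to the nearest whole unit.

Holding cost per unit per year at price C is H = 0.24·C.
Evaluate total cost at each tier's feasible EOQ or, if the EOQ is below the tier, at the tier's minimum quantity.
EOQ at €155.00 = 436.5 (feasible in tier 1): TC = 20,970×€155.00 + (20,970/436.5)×169 + (436.5/2)×0.24×€155.00 = €3,266,587.87.
EOQ at €152.40 = 440.2 < 9300, so use break Q=9300: TC = 20,970×€152.40 + (20,970/9300.0)×169 + (9300.0/2)×0.24×€152.40 = €3,366,287.47.
Lowest total cost is €3,266,587.87 at Q = 436.5.

Q* ≈ 437 gearboxes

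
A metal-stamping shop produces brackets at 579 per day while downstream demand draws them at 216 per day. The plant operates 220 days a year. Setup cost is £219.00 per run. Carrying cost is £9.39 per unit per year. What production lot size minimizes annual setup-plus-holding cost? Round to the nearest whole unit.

Q* ≈ 1,880 brackets

Annual demand D = 216 × 220 = 47,520.
Production build-up factor (1 − d/p) = 1 − 216/579 = 0.6269.
Q* = √(2DS / (H(1 − d/p))) = √(2 × 47,520 × 219 / (9.39 × 0.6269)).
= √(20,813,760 / 5.887) ≈ 1880.306.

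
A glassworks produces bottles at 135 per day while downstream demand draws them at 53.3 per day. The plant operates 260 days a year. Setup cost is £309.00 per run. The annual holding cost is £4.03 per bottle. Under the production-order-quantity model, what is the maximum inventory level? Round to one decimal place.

I_max ≈ 1,134.1 bottles

Annual demand D = 53.3 × 260 = 13,858.
Production build-up factor (1 − d/p) = 1 − 53.3/135 = 0.6052.
Q* = √(2DS / (H(1 − d/p))) = √(2 × 13,858 × 309 / (4.03 × 0.6052)).
= √(8,564,244 / 2.4389) ≈ 1873.906.
Maximum inventory = Q*(1 − d/p) = 1873.906 × 0.6052 ≈ 1134.060.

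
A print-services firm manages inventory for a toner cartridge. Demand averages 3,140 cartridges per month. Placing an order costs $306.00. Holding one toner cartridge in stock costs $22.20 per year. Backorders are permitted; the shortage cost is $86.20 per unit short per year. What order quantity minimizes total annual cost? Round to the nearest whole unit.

Q* ≈ 1,143 cartridges

Annual demand D = 3,140 × 12 = 37,680.
With planned backorders, Q* = √(2DS/H) · √((H+B)/B).
√(2DS/H) = √(2 × 37,680 × 306 / 22.2) = 1019.189.
√((H+B)/B) = √((22.2+86.2)/86.2) = 1.1214.
Q* ≈ 1142.920.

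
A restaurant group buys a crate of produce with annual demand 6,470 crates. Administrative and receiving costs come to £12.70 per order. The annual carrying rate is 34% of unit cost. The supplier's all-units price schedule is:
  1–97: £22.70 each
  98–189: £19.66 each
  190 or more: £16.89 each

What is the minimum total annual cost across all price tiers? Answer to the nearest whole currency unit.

Holding cost per unit per year at price C is H = 0.34·C.
Candidates are each tier's EOQ (if it falls in that tier) and each price-break quantity.
Tier 1 (£22.70): EOQ = 145.9 exceeds tier's upper bound 97, so this tier is dominated.
EOQ at £19.66 = 156.8 (feasible in tier 2): TC = 6,470×£19.66 + (6,470/156.8)×12.7 + (156.8/2)×0.34×£19.66 = £128,248.29.
EOQ at £16.89 = 169.2 < 190, so use break Q=190: TC = 6,470×£16.89 + (6,470/190.0)×12.7 + (190.0/2)×0.34×£16.89 = £110,256.32.
Lowest total cost among the candidates is at Q = 190.0.

TC* ≈ £110,256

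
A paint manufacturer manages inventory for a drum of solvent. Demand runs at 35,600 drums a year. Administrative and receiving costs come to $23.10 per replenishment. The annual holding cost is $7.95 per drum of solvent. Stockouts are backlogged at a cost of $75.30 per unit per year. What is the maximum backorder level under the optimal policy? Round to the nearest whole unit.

With planned backorders, Q* = √(2DS/H) · √((H+B)/B).
√(2DS/H) = √(2 × 35,600 × 23.1 / 7.95) = 454.844.
√((H+B)/B) = √((7.95+75.3)/75.3) = 1.0515.
Q* ≈ 478.252.
S* = Q* · H/(H+B) = 478.252 × 7.95/83.25 ≈ 45.671.

S* ≈ 46 drums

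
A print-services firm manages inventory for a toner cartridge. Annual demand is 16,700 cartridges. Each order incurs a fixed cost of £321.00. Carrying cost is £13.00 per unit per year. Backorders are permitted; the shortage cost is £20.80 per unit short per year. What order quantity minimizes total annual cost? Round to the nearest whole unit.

With planned backorders, Q* = √(2DS/H) · √((H+B)/B).
√(2DS/H) = √(2 × 16,700 × 321 / 13) = 908.143.
√((H+B)/B) = √((13+20.8)/20.8) = 1.2748.
Q* ≈ 1157.659.

Q* ≈ 1,158 cartridges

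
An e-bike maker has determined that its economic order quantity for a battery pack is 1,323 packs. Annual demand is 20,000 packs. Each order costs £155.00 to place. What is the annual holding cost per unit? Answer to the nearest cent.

H ≈ £3.54

The basic EOQ model gives Q* = √(2DS/H); rearrange for the unknown.
From Q* = √(2DS/H): H = 2DS / Q*² = 2 × 20,000 × 155 / 1,323² = 3.5422.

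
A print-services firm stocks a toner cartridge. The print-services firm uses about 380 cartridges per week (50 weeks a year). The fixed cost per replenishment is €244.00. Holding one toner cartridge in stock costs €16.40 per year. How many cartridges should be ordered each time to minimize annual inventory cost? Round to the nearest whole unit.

Q* ≈ 752 cartridges

Annual demand D = 380 × 50 = 19,000.
EOQ = √(2DS / H) = √(2 × 19,000 × 244 / 16.4).
= √(9,272,000 / 16.4) = √565,365.8537 ≈ 751.908.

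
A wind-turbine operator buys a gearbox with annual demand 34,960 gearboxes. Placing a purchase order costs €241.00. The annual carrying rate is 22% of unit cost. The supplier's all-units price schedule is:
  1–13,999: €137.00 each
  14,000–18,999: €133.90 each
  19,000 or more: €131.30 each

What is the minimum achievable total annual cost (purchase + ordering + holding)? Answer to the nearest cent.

TC* ≈ €4,812,056.21

Holding cost per unit per year at price C is H = 0.22·C.
For each price level, check whether its EOQ is feasible; otherwise the best quantity at that price is the breakpoint.
EOQ at €137.00 = 747.7 (feasible in tier 1): TC = 34,960×€137.00 + (34,960/747.7)×241 + (747.7/2)×0.22×€137.00 = €4,812,056.21.
EOQ at €133.90 = 756.3 < 14000, so use break Q=14000: TC = 34,960×€133.90 + (34,960/14000.0)×241 + (14000.0/2)×0.22×€133.90 = €4,887,951.81.
EOQ at €131.30 = 763.8 < 19000, so use break Q=19000: TC = 34,960×€131.30 + (34,960/19000.0)×241 + (19000.0/2)×0.22×€131.30 = €4,865,108.44.
Lowest total cost among the candidates is at Q = 747.7.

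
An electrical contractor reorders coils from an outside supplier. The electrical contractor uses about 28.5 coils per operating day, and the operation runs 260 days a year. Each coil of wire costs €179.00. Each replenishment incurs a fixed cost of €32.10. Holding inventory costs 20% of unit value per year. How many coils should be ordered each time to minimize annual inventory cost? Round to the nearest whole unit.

Annual demand D = 28.5 × 260 = 7,410.
Holding cost H = 0.20 × €179.00 = €35.8000 per unit per year.
EOQ = √(2DS / H) = √(2 × 7,410 × 32.1 / 35.8).
= √(475,722 / 35.8) = √13,288.324 ≈ 115.275.

Q* ≈ 115 coils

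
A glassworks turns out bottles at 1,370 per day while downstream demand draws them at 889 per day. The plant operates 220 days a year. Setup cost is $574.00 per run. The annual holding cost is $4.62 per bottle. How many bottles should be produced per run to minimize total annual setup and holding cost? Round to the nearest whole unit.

Q* ≈ 11,765 bottles

Annual demand D = 889 × 220 = 195,580.
Production build-up factor (1 − d/p) = 1 − 889/1,370 = 0.3511.
Q* = √(2DS / (H(1 − d/p))) = √(2 × 195,580 × 574 / (4.62 × 0.3511)).
= √(224,525,840 / 1.6221) ≈ 11765.216.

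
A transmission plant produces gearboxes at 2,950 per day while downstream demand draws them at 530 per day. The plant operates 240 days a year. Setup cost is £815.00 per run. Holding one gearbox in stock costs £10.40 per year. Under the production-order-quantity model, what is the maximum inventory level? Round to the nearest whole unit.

I_max ≈ 4,044 gearboxes

Annual demand D = 530 × 240 = 127,200.
Production build-up factor (1 − d/p) = 1 − 530/2,950 = 0.8203.
Q* = √(2DS / (H(1 − d/p))) = √(2 × 127,200 × 815 / (10.4 × 0.8203)).
= √(207,336,000 / 8.5315) ≈ 4929.740.
Maximum inventory = Q*(1 − d/p) = 4929.740 × 0.8203 ≈ 4044.058.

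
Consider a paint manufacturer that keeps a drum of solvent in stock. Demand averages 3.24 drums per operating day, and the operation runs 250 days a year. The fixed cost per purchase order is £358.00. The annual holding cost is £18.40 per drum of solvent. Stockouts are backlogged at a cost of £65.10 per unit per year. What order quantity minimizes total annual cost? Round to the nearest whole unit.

Q* ≈ 201 drums

Annual demand D = 3.24 × 250 = 810.
With planned backorders, Q* = √(2DS/H) · √((H+B)/B).
√(2DS/H) = √(2 × 810 × 358 / 18.4) = 177.538.
√((H+B)/B) = √((18.4+65.1)/65.1) = 1.1325.
Q* ≈ 201.068.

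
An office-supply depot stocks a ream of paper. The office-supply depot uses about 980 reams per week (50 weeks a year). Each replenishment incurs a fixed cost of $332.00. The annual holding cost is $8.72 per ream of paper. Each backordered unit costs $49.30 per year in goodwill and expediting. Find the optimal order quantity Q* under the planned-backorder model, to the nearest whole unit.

Q* ≈ 2,096 reams

Annual demand D = 980 × 50 = 49,000.
With planned backorders, Q* = √(2DS/H) · √((H+B)/B).
√(2DS/H) = √(2 × 49,000 × 332 / 8.72) = 1931.630.
√((H+B)/B) = √((8.72+49.3)/49.3) = 1.0848.
Q* ≈ 2095.508.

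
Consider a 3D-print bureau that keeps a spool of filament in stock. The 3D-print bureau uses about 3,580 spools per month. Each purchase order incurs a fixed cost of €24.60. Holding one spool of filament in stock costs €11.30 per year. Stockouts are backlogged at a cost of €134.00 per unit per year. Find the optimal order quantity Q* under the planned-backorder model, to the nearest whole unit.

Q* ≈ 450 spools

Annual demand D = 3,580 × 12 = 42,960.
With planned backorders, Q* = √(2DS/H) · √((H+B)/B).
√(2DS/H) = √(2 × 42,960 × 24.6 / 11.3) = 432.489.
√((H+B)/B) = √((11.3+134)/134) = 1.0413.
Q* ≈ 450.356.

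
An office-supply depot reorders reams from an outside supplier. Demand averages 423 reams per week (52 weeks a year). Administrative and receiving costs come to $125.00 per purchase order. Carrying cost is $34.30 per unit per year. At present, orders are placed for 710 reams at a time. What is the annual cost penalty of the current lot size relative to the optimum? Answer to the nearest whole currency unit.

Extra cost ≈ $2,315 per year

Annual demand D = 423 × 52 = 21,996.
EOQ = √(2DS/H) = √(2 × 21,996 × 125 / 34.3) ≈ 400.40.
Cost at Q* = (D/Q*)S + (Q*/2)H = √(2DSH) ≈ $13,733.74.
Cost at Q = 710: (21,996/710)×125 + (710/2)×34.3 = $3,872.54 + $12,176.50 = $16,049.04.
Excess = $16,049.04 − $13,733.74 = $2,315.29.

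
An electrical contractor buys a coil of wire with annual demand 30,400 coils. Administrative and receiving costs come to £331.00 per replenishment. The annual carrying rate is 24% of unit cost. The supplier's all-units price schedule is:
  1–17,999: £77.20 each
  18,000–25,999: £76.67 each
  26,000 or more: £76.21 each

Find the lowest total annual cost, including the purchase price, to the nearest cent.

Holding cost per unit per year at price C is H = 0.24·C.
Candidates are each tier's EOQ (if it falls in that tier) and each price-break quantity.
EOQ at £77.20 = 1042.2 (feasible in tier 1): TC = 30,400×£77.20 + (30,400/1042.2)×331 + (1042.2/2)×0.24×£77.20 = £2,366,189.90.
EOQ at £76.67 = 1045.8 < 18000, so use break Q=18000: TC = 30,400×£76.67 + (30,400/18000.0)×331 + (18000.0/2)×0.24×£76.67 = £2,496,934.22.
EOQ at £76.21 = 1048.9 < 26000, so use break Q=26000: TC = 30,400×£76.21 + (30,400/26000.0)×331 + (26000.0/2)×0.24×£76.21 = £2,554,946.22.
Lowest total cost among the candidates is at Q = 1042.2.

TC* ≈ £2,366,189.90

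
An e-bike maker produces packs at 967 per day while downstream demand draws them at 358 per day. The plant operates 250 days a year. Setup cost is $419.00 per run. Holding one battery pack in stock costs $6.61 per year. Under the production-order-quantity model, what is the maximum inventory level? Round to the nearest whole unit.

Annual demand D = 358 × 250 = 89,500.
Production build-up factor (1 − d/p) = 1 − 358/967 = 0.6298.
Q* = √(2DS / (H(1 − d/p))) = √(2 × 89,500 × 419 / (6.61 × 0.6298)).
= √(75,001,000 / 4.1629) ≈ 4244.606.
Maximum inventory = Q*(1 − d/p) = 4244.606 × 0.6298 ≈ 2673.180.

I_max ≈ 2,673 packs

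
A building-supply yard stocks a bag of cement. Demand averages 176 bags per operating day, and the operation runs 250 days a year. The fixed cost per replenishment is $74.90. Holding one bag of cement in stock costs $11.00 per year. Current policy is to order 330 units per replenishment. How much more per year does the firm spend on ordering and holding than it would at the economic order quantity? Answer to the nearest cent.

Annual demand D = 176 × 250 = 44,000.
EOQ = √(2DS/H) = √(2 × 44,000 × 74.9 / 11) ≈ 774.08.
Cost at Q* = (D/Q*)S + (Q*/2)H = √(2DSH) ≈ $8,514.88.
Cost at Q = 330: (44,000/330)×74.9 + (330/2)×11 = $9,986.67 + $1,815.00 = $11,801.67.
Excess = $11,801.67 − $8,514.88 = $3,286.79.

Extra cost ≈ $3,286.79 per year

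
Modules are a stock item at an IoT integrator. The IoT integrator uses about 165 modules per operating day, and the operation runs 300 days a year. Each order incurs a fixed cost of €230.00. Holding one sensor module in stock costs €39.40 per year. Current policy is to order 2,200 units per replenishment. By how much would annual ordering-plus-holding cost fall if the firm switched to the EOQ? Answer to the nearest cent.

Extra cost ≈ €18,562.74 per year

Annual demand D = 165 × 300 = 49,500.
EOQ = √(2DS/H) = √(2 × 49,500 × 230 / 39.4) ≈ 760.21.
Cost at Q* = (D/Q*)S + (Q*/2)H = √(2DSH) ≈ €29,952.26.
Cost at Q = 2,200: (49,500/2,200)×230 + (2,200/2)×39.4 = €5,175.00 + €43,340.00 = €48,515.00.
Excess = €48,515.00 − €29,952.26 = €18,562.74.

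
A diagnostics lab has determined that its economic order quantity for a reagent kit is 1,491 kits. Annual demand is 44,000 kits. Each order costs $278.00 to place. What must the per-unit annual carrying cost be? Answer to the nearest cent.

Invert the EOQ relation Q*² = 2DS/H.
From Q* = √(2DS/H): H = 2DS / Q*² = 2 × 44,000 × 278 / 1,491² = 11.0045.

H ≈ $11.00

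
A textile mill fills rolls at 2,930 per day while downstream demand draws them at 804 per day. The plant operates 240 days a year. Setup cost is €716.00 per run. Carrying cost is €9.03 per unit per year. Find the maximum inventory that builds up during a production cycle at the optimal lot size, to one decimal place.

I_max ≈ 4,712.0 rolls

Annual demand D = 804 × 240 = 192,960.
Production build-up factor (1 − d/p) = 1 − 804/2,930 = 0.7256.
Q* = √(2DS / (H(1 − d/p))) = √(2 × 192,960 × 716 / (9.03 × 0.7256)).
= √(276,318,720 / 6.5521) ≈ 6494.018.
Maximum inventory = Q*(1 − d/p) = 6494.018 × 0.7256 ≈ 4712.041.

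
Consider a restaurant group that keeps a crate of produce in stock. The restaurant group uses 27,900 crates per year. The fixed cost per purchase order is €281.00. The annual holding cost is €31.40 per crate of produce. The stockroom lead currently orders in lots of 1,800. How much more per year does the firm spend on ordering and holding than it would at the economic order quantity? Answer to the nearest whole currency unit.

EOQ = √(2DS/H) = √(2 × 27,900 × 281 / 31.4) ≈ 706.65.
Cost at Q* = (D/Q*)S + (Q*/2)H = √(2DSH) ≈ €22,188.86.
Cost at Q = 1,800: (27,900/1,800)×281 + (1,800/2)×31.4 = €4,355.50 + €28,260.00 = €32,615.50.
Excess = €32,615.50 − €22,188.86 = €10,426.64.

Extra cost ≈ €10,427 per year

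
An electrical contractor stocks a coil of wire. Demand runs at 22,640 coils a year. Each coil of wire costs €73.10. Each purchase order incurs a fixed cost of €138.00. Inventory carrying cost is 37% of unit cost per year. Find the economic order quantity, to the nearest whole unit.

Q* ≈ 481 coils

Holding cost H = 0.37 × €73.10 = €27.0470 per unit per year.
EOQ = √(2DS / H) = √(2 × 22,640 × 138 / 27.047).
= √(6,248,640 / 27.047) = √231,028.9496 ≈ 480.655.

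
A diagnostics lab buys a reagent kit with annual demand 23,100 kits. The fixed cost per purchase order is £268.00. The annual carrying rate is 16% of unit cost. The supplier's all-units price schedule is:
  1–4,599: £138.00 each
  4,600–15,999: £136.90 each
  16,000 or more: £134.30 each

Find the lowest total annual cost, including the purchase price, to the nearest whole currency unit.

TC* ≈ £3,204,334

Holding cost per unit per year at price C is H = 0.16·C.
Candidates are each tier's EOQ (if it falls in that tier) and each price-break quantity.
EOQ at £138.00 = 748.8 (feasible in tier 1): TC = 23,100×£138.00 + (23,100/748.8)×268 + (748.8/2)×0.16×£138.00 = £3,204,334.38.
EOQ at £136.90 = 751.8 < 4600, so use break Q=4600: TC = 23,100×£136.90 + (23,100/4600.0)×268 + (4600.0/2)×0.16×£136.90 = £3,214,115.03.
EOQ at £134.30 = 759.1 < 16000, so use break Q=16000: TC = 23,100×£134.30 + (23,100/16000.0)×268 + (16000.0/2)×0.16×£134.30 = £3,274,620.93.
Lowest total cost among the candidates is at Q = 748.8.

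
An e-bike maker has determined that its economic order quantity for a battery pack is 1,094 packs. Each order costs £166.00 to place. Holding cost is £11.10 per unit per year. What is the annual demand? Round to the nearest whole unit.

D ≈ 40,015 packs per year

Invert the EOQ relation Q*² = 2DS/H.
From Q* = √(2DS/H): D = Q*²H / (2S) = 1,094² × 11.1 / (2 × 166) = 40014.698.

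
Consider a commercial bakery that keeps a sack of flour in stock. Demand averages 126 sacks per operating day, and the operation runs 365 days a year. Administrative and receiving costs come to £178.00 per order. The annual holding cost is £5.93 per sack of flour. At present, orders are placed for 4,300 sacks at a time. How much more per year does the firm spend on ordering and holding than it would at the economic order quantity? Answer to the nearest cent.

Annual demand D = 126 × 365 = 45,990.
EOQ = √(2DS/H) = √(2 × 45,990 × 178 / 5.93) ≈ 1661.61.
Cost at Q* = (D/Q*)S + (Q*/2)H = √(2DSH) ≈ £9,853.35.
Cost at Q = 4,300: (45,990/4,300)×178 + (4,300/2)×5.93 = £1,903.77 + £12,749.50 = £14,653.27.
Excess = £14,653.27 − £9,853.35 = £4,799.92.

Extra cost ≈ £4,799.92 per year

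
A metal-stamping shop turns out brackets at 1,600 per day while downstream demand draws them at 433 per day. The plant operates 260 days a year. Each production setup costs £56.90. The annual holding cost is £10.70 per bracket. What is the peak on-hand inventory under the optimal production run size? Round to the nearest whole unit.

Annual demand D = 433 × 260 = 112,580.
Production build-up factor (1 − d/p) = 1 − 433/1,600 = 0.7294.
Q* = √(2DS / (H(1 − d/p))) = √(2 × 112,580 × 56.9 / (10.7 × 0.7294)).
= √(12,811,604 / 7.8043) ≈ 1281.252.
Maximum inventory = Q*(1 − d/p) = 1281.252 × 0.7294 ≈ 934.513.

I_max ≈ 935 brackets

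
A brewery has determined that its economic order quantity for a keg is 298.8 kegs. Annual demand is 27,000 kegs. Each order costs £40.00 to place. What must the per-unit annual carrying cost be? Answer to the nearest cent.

H ≈ £24.19

The basic EOQ model gives Q* = √(2DS/H); rearrange for the unknown.
From Q* = √(2DS/H): H = 2DS / Q*² = 2 × 27,000 × 40 / 298.8² = 24.1932.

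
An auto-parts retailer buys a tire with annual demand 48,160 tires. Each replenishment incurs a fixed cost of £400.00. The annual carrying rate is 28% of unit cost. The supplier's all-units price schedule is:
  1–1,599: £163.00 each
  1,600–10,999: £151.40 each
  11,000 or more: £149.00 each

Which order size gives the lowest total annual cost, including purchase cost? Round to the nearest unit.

Holding cost per unit per year at price C is H = 0.28·C.
Evaluate total cost at each tier's feasible EOQ or, if the EOQ is below the tier, at the tier's minimum quantity.
EOQ at £163.00 = 918.8 (feasible in tier 1): TC = 48,160×£163.00 + (48,160/918.8)×400 + (918.8/2)×0.28×£163.00 = £7,892,013.49.
EOQ at £151.40 = 953.3 < 1600, so use break Q=1600: TC = 48,160×£151.40 + (48,160/1600.0)×400 + (1600.0/2)×0.28×£151.40 = £7,337,377.60.
EOQ at £149.00 = 961.0 < 11000, so use break Q=11000: TC = 48,160×£149.00 + (48,160/11000.0)×400 + (11000.0/2)×0.28×£149.00 = £7,407,051.27.
Lowest total cost is £7,337,377.60 at Q = 1600.0.

Q* ≈ 1,600 tires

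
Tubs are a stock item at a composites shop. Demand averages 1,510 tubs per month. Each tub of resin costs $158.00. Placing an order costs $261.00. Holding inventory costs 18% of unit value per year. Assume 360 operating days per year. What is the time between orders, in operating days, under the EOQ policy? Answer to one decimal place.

Annual demand D = 1,510 × 12 = 18,120.
Holding cost H = 0.18 × $158.00 = $28.4400 per unit per year.
EOQ = √(2DS/H) = √(2 × 18,120 × 261 / 28.44) ≈ 576.70.
Cycle time = Q*/D × 360 = 576.70 / 18,120 × 360 ≈ 11.458 days.

T ≈ 11.5 days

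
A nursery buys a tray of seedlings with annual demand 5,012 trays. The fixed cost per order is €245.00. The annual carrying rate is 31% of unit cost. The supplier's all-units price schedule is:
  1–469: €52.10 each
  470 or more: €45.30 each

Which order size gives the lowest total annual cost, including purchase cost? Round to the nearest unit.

Holding cost per unit per year at price C is H = 0.31·C.
For each price level, check whether its EOQ is feasible; otherwise the best quantity at that price is the breakpoint.
EOQ at €52.10 = 389.9 (feasible in tier 1): TC = 5,012×€52.10 + (5,012/389.9)×245 + (389.9/2)×0.31×€52.10 = €267,423.21.
EOQ at €45.30 = 418.2 < 470, so use break Q=470: TC = 5,012×€45.30 + (5,012/470.0)×245 + (470.0/2)×0.31×€45.30 = €232,956.34.
Lowest total cost is €232,956.34 at Q = 470.0.

Q* ≈ 470 trays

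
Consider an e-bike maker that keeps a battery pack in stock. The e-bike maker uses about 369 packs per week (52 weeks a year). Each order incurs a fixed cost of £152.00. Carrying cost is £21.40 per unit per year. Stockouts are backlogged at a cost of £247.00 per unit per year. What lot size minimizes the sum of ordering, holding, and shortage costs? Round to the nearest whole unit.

Annual demand D = 369 × 52 = 19,188.
With planned backorders, Q* = √(2DS/H) · √((H+B)/B).
√(2DS/H) = √(2 × 19,188 × 152 / 21.4) = 522.089.
√((H+B)/B) = √((21.4+247)/247) = 1.0424.
Q* ≈ 544.236.

Q* ≈ 544 packs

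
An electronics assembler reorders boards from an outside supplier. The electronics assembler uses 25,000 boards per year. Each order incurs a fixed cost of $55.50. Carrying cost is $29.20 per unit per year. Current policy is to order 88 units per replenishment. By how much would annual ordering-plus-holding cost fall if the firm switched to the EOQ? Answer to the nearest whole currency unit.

EOQ = √(2DS/H) = √(2 × 25,000 × 55.5 / 29.2) ≈ 308.28.
Cost at Q* = (D/Q*)S + (Q*/2)H = √(2DSH) ≈ $9,001.67.
Cost at Q = 88: (25,000/88)×55.5 + (88/2)×29.2 = $15,767.05 + $1,284.80 = $17,051.85.
Excess = $17,051.85 − $9,001.67 = $8,050.18.

Extra cost ≈ $8,050 per year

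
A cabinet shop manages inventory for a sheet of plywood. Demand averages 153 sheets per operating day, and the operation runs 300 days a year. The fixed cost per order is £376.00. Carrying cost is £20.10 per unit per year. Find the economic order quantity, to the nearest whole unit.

Q* ≈ 1,310 sheets

Annual demand D = 153 × 300 = 45,900.
EOQ = √(2DS / H) = √(2 × 45,900 × 376 / 20.1).
= √(34,516,800 / 20.1) = √1,717,253.7313 ≈ 1310.440.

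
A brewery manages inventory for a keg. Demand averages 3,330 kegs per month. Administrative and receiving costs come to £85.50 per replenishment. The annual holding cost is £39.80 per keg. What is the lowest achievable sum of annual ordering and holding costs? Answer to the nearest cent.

Annual demand D = 3,330 × 12 = 39,960.
EOQ = √(2DS/H) = √(2 × 39,960 × 85.5 / 39.8) ≈ 414.35.
At the optimum the two cost components are equal, so total cost = 2·(Q*/2)H = Q*·H.
Minimum total = √(2DSH) = √(2 × 39,960 × 85.5 × 39.8) ≈ 16491.203.

TC* ≈ £16,491.20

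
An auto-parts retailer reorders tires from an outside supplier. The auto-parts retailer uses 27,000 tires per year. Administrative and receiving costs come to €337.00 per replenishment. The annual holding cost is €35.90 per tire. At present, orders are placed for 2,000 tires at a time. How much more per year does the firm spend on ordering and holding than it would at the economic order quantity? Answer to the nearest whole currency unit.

Extra cost ≈ €14,890 per year

EOQ = √(2DS/H) = √(2 × 27,000 × 337 / 35.9) ≈ 711.97.
Cost at Q* = (D/Q*)S + (Q*/2)H = √(2DSH) ≈ €25,559.89.
Cost at Q = 2,000: (27,000/2,000)×337 + (2,000/2)×35.9 = €4,549.50 + €35,900.00 = €40,449.50.
Excess = €40,449.50 − €25,559.89 = €14,889.61.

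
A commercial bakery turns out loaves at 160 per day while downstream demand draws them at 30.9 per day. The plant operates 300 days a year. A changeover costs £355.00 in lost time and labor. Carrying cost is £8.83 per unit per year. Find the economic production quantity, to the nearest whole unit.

Q* ≈ 961 loaves

Annual demand D = 30.9 × 300 = 9,270.
Production build-up factor (1 − d/p) = 1 − 30.9/160 = 0.8069.
Q* = √(2DS / (H(1 − d/p))) = √(2 × 9,270 × 355 / (8.83 × 0.8069)).
= √(6,581,700 / 7.1247) ≈ 961.138.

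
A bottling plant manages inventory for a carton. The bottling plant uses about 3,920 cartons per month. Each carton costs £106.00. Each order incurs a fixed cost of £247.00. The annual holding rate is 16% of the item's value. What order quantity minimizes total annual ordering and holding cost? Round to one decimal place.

Q* ≈ 1,170.5 cartons

Annual demand D = 3,920 × 12 = 47,040.
Holding cost H = 0.16 × £106.00 = £16.9600 per unit per year.
EOQ = √(2DS / H) = √(2 × 47,040 × 247 / 16.96).
= √(23,237,760 / 16.96) = √1,370,150.9434 ≈ 1170.534.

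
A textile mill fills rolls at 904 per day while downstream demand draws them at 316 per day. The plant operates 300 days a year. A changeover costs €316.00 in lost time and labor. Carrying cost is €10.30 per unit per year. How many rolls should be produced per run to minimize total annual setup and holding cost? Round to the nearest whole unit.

Annual demand D = 316 × 300 = 94,800.
Production build-up factor (1 − d/p) = 1 − 316/904 = 0.6504.
Q* = √(2DS / (H(1 − d/p))) = √(2 × 94,800 × 316 / (10.3 × 0.6504)).
= √(59,913,600 / 6.6996) ≈ 2990.471.

Q* ≈ 2,990 rolls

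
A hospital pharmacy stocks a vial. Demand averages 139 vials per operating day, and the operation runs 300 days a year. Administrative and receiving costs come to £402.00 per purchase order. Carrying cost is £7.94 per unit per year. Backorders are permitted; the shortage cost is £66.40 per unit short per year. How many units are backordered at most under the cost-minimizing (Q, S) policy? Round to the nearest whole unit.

S* ≈ 232 vials

Annual demand D = 139 × 300 = 41,700.
With planned backorders, Q* = √(2DS/H) · √((H+B)/B).
√(2DS/H) = √(2 × 41,700 × 402 / 7.94) = 2054.877.
√((H+B)/B) = √((7.94+66.4)/66.4) = 1.0581.
Q* ≈ 2174.268.
S* = Q* · H/(H+B) = 2174.268 × 7.94/74.34 ≈ 232.226.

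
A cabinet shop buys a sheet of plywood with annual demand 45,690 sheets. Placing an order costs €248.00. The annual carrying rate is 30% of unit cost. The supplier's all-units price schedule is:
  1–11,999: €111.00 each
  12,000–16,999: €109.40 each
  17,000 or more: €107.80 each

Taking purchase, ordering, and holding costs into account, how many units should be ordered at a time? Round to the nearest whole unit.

Holding cost per unit per year at price C is H = 0.30·C.
For each price level, check whether its EOQ is feasible; otherwise the best quantity at that price is the breakpoint.
EOQ at €111.00 = 825.0 (feasible in tier 1): TC = 45,690×€111.00 + (45,690/825.0)×248 + (825.0/2)×0.30×€111.00 = €5,099,060.94.
EOQ at €109.40 = 831.0 < 12000, so use break Q=12000: TC = 45,690×€109.40 + (45,690/12000.0)×248 + (12000.0/2)×0.30×€109.40 = €5,196,350.26.
EOQ at €107.80 = 837.1 < 17000, so use break Q=17000: TC = 45,690×€107.80 + (45,690/17000.0)×248 + (17000.0/2)×0.30×€107.80 = €5,200,938.54.
Lowest total cost is €5,099,060.94 at Q = 825.0.

Q* ≈ 825 sheets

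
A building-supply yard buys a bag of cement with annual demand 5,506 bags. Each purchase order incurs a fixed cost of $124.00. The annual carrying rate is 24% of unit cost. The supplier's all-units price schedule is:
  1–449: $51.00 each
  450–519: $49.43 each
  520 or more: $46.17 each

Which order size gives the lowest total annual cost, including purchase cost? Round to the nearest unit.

Q* ≈ 520 bags

Holding cost per unit per year at price C is H = 0.24·C.
Candidates are each tier's EOQ (if it falls in that tier) and each price-break quantity.
EOQ at $51.00 = 334.0 (feasible in tier 1): TC = 5,506×$51.00 + (5,506/334.0)×124 + (334.0/2)×0.24×$51.00 = $284,894.22.
EOQ at $49.43 = 339.3 < 450, so use break Q=450: TC = 5,506×$49.43 + (5,506/450.0)×124 + (450.0/2)×0.24×$49.43 = $276,348.01.
EOQ at $46.17 = 351.0 < 520, so use break Q=520: TC = 5,506×$46.17 + (5,506/520.0)×124 + (520.0/2)×0.24×$46.17 = $258,406.00.
Lowest total cost is $258,406.00 at Q = 520.0.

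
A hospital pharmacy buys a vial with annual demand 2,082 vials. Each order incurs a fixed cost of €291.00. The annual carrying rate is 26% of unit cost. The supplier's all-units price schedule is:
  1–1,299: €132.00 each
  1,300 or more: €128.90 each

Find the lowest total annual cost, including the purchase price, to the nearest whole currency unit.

TC* ≈ €281,273

Holding cost per unit per year at price C is H = 0.26·C.
For each price level, check whether its EOQ is feasible; otherwise the best quantity at that price is the breakpoint.
EOQ at €132.00 = 187.9 (feasible in tier 1): TC = 2,082×€132.00 + (2,082/187.9)×291 + (187.9/2)×0.26×€132.00 = €281,272.75.
EOQ at €128.90 = 190.1 < 1300, so use break Q=1300: TC = 2,082×€128.90 + (2,082/1300.0)×291 + (1300.0/2)×0.26×€128.90 = €290,619.95.
Lowest total cost among the candidates is at Q = 187.9.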